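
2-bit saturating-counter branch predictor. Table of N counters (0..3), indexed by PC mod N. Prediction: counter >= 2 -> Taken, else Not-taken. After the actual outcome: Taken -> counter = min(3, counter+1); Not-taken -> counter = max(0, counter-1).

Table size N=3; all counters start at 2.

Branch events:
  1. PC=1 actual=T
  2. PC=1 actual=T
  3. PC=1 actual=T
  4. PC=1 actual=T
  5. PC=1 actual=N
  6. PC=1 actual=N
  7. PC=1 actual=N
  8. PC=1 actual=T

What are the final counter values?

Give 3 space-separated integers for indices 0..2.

Answer: 2 1 2

Derivation:
Ev 1: PC=1 idx=1 pred=T actual=T -> ctr[1]=3
Ev 2: PC=1 idx=1 pred=T actual=T -> ctr[1]=3
Ev 3: PC=1 idx=1 pred=T actual=T -> ctr[1]=3
Ev 4: PC=1 idx=1 pred=T actual=T -> ctr[1]=3
Ev 5: PC=1 idx=1 pred=T actual=N -> ctr[1]=2
Ev 6: PC=1 idx=1 pred=T actual=N -> ctr[1]=1
Ev 7: PC=1 idx=1 pred=N actual=N -> ctr[1]=0
Ev 8: PC=1 idx=1 pred=N actual=T -> ctr[1]=1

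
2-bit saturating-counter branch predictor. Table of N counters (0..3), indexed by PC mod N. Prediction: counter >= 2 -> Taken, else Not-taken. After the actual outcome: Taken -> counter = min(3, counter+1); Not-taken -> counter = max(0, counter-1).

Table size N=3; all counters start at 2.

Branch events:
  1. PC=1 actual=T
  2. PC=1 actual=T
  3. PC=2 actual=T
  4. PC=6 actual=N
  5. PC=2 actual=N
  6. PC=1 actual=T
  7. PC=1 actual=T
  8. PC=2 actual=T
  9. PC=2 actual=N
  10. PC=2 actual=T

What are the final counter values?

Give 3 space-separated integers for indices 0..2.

Answer: 1 3 3

Derivation:
Ev 1: PC=1 idx=1 pred=T actual=T -> ctr[1]=3
Ev 2: PC=1 idx=1 pred=T actual=T -> ctr[1]=3
Ev 3: PC=2 idx=2 pred=T actual=T -> ctr[2]=3
Ev 4: PC=6 idx=0 pred=T actual=N -> ctr[0]=1
Ev 5: PC=2 idx=2 pred=T actual=N -> ctr[2]=2
Ev 6: PC=1 idx=1 pred=T actual=T -> ctr[1]=3
Ev 7: PC=1 idx=1 pred=T actual=T -> ctr[1]=3
Ev 8: PC=2 idx=2 pred=T actual=T -> ctr[2]=3
Ev 9: PC=2 idx=2 pred=T actual=N -> ctr[2]=2
Ev 10: PC=2 idx=2 pred=T actual=T -> ctr[2]=3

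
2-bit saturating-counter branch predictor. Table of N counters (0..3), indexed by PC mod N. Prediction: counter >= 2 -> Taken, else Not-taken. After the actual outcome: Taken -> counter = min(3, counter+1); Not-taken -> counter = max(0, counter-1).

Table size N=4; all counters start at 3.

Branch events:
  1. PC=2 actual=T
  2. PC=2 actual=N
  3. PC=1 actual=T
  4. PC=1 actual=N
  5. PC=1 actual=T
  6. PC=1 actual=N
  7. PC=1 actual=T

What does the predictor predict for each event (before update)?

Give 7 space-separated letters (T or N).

Answer: T T T T T T T

Derivation:
Ev 1: PC=2 idx=2 pred=T actual=T -> ctr[2]=3
Ev 2: PC=2 idx=2 pred=T actual=N -> ctr[2]=2
Ev 3: PC=1 idx=1 pred=T actual=T -> ctr[1]=3
Ev 4: PC=1 idx=1 pred=T actual=N -> ctr[1]=2
Ev 5: PC=1 idx=1 pred=T actual=T -> ctr[1]=3
Ev 6: PC=1 idx=1 pred=T actual=N -> ctr[1]=2
Ev 7: PC=1 idx=1 pred=T actual=T -> ctr[1]=3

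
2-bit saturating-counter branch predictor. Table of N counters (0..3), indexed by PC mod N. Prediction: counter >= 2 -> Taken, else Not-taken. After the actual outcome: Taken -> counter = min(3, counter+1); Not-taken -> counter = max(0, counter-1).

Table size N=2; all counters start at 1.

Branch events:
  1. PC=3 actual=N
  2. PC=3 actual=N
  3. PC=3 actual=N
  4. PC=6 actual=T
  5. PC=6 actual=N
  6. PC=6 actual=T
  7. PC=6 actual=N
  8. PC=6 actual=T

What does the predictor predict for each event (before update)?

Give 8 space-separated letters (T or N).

Ev 1: PC=3 idx=1 pred=N actual=N -> ctr[1]=0
Ev 2: PC=3 idx=1 pred=N actual=N -> ctr[1]=0
Ev 3: PC=3 idx=1 pred=N actual=N -> ctr[1]=0
Ev 4: PC=6 idx=0 pred=N actual=T -> ctr[0]=2
Ev 5: PC=6 idx=0 pred=T actual=N -> ctr[0]=1
Ev 6: PC=6 idx=0 pred=N actual=T -> ctr[0]=2
Ev 7: PC=6 idx=0 pred=T actual=N -> ctr[0]=1
Ev 8: PC=6 idx=0 pred=N actual=T -> ctr[0]=2

Answer: N N N N T N T N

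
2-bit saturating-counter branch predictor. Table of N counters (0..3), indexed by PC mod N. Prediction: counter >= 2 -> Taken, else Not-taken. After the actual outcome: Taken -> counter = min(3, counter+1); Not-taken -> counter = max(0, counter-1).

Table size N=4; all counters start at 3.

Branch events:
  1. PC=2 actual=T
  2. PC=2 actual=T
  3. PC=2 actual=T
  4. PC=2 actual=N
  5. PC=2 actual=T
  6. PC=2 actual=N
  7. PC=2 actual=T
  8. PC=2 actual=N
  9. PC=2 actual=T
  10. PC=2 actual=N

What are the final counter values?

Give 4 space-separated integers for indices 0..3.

Answer: 3 3 2 3

Derivation:
Ev 1: PC=2 idx=2 pred=T actual=T -> ctr[2]=3
Ev 2: PC=2 idx=2 pred=T actual=T -> ctr[2]=3
Ev 3: PC=2 idx=2 pred=T actual=T -> ctr[2]=3
Ev 4: PC=2 idx=2 pred=T actual=N -> ctr[2]=2
Ev 5: PC=2 idx=2 pred=T actual=T -> ctr[2]=3
Ev 6: PC=2 idx=2 pred=T actual=N -> ctr[2]=2
Ev 7: PC=2 idx=2 pred=T actual=T -> ctr[2]=3
Ev 8: PC=2 idx=2 pred=T actual=N -> ctr[2]=2
Ev 9: PC=2 idx=2 pred=T actual=T -> ctr[2]=3
Ev 10: PC=2 idx=2 pred=T actual=N -> ctr[2]=2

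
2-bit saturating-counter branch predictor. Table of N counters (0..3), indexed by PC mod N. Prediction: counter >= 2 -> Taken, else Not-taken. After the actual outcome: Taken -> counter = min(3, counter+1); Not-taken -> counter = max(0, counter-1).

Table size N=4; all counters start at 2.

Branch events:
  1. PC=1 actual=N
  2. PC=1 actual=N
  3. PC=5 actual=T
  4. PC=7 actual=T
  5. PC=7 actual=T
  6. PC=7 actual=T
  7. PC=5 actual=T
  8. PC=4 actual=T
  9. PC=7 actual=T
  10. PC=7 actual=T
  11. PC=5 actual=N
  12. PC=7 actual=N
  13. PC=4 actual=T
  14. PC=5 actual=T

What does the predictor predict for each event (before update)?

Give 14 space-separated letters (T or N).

Ev 1: PC=1 idx=1 pred=T actual=N -> ctr[1]=1
Ev 2: PC=1 idx=1 pred=N actual=N -> ctr[1]=0
Ev 3: PC=5 idx=1 pred=N actual=T -> ctr[1]=1
Ev 4: PC=7 idx=3 pred=T actual=T -> ctr[3]=3
Ev 5: PC=7 idx=3 pred=T actual=T -> ctr[3]=3
Ev 6: PC=7 idx=3 pred=T actual=T -> ctr[3]=3
Ev 7: PC=5 idx=1 pred=N actual=T -> ctr[1]=2
Ev 8: PC=4 idx=0 pred=T actual=T -> ctr[0]=3
Ev 9: PC=7 idx=3 pred=T actual=T -> ctr[3]=3
Ev 10: PC=7 idx=3 pred=T actual=T -> ctr[3]=3
Ev 11: PC=5 idx=1 pred=T actual=N -> ctr[1]=1
Ev 12: PC=7 idx=3 pred=T actual=N -> ctr[3]=2
Ev 13: PC=4 idx=0 pred=T actual=T -> ctr[0]=3
Ev 14: PC=5 idx=1 pred=N actual=T -> ctr[1]=2

Answer: T N N T T T N T T T T T T N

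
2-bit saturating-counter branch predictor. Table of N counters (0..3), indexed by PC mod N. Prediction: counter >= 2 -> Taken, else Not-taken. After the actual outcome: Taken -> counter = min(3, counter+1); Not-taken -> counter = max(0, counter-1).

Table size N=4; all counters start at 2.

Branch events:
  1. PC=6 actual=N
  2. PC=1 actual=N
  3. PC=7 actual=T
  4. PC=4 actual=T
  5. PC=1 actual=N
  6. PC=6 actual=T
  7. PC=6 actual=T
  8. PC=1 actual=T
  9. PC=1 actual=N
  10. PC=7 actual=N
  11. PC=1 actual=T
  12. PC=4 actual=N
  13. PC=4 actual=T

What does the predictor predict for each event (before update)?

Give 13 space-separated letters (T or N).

Ev 1: PC=6 idx=2 pred=T actual=N -> ctr[2]=1
Ev 2: PC=1 idx=1 pred=T actual=N -> ctr[1]=1
Ev 3: PC=7 idx=3 pred=T actual=T -> ctr[3]=3
Ev 4: PC=4 idx=0 pred=T actual=T -> ctr[0]=3
Ev 5: PC=1 idx=1 pred=N actual=N -> ctr[1]=0
Ev 6: PC=6 idx=2 pred=N actual=T -> ctr[2]=2
Ev 7: PC=6 idx=2 pred=T actual=T -> ctr[2]=3
Ev 8: PC=1 idx=1 pred=N actual=T -> ctr[1]=1
Ev 9: PC=1 idx=1 pred=N actual=N -> ctr[1]=0
Ev 10: PC=7 idx=3 pred=T actual=N -> ctr[3]=2
Ev 11: PC=1 idx=1 pred=N actual=T -> ctr[1]=1
Ev 12: PC=4 idx=0 pred=T actual=N -> ctr[0]=2
Ev 13: PC=4 idx=0 pred=T actual=T -> ctr[0]=3

Answer: T T T T N N T N N T N T T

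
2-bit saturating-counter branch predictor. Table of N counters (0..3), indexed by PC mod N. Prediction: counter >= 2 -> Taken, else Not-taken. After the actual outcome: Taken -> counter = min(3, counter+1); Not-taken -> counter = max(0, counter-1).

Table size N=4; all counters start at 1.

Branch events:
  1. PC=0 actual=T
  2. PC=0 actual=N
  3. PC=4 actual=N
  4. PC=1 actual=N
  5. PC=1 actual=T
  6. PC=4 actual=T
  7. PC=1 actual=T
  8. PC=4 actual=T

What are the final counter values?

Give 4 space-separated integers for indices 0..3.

Answer: 2 2 1 1

Derivation:
Ev 1: PC=0 idx=0 pred=N actual=T -> ctr[0]=2
Ev 2: PC=0 idx=0 pred=T actual=N -> ctr[0]=1
Ev 3: PC=4 idx=0 pred=N actual=N -> ctr[0]=0
Ev 4: PC=1 idx=1 pred=N actual=N -> ctr[1]=0
Ev 5: PC=1 idx=1 pred=N actual=T -> ctr[1]=1
Ev 6: PC=4 idx=0 pred=N actual=T -> ctr[0]=1
Ev 7: PC=1 idx=1 pred=N actual=T -> ctr[1]=2
Ev 8: PC=4 idx=0 pred=N actual=T -> ctr[0]=2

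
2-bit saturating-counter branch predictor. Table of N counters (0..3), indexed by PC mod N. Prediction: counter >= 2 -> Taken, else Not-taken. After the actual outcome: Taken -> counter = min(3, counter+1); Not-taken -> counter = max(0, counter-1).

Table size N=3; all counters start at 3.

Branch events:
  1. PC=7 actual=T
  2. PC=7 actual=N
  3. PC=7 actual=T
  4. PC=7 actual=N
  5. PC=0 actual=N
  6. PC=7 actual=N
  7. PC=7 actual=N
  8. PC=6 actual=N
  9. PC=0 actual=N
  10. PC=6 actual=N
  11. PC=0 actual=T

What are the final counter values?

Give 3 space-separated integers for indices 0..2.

Ev 1: PC=7 idx=1 pred=T actual=T -> ctr[1]=3
Ev 2: PC=7 idx=1 pred=T actual=N -> ctr[1]=2
Ev 3: PC=7 idx=1 pred=T actual=T -> ctr[1]=3
Ev 4: PC=7 idx=1 pred=T actual=N -> ctr[1]=2
Ev 5: PC=0 idx=0 pred=T actual=N -> ctr[0]=2
Ev 6: PC=7 idx=1 pred=T actual=N -> ctr[1]=1
Ev 7: PC=7 idx=1 pred=N actual=N -> ctr[1]=0
Ev 8: PC=6 idx=0 pred=T actual=N -> ctr[0]=1
Ev 9: PC=0 idx=0 pred=N actual=N -> ctr[0]=0
Ev 10: PC=6 idx=0 pred=N actual=N -> ctr[0]=0
Ev 11: PC=0 idx=0 pred=N actual=T -> ctr[0]=1

Answer: 1 0 3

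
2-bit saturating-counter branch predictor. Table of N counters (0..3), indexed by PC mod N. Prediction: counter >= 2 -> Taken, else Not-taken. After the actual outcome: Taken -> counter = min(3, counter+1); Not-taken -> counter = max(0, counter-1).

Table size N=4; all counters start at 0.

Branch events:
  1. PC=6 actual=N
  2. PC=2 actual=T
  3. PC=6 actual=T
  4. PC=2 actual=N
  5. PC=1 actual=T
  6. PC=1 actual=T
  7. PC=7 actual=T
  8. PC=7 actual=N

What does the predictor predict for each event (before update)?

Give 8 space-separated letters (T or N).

Ev 1: PC=6 idx=2 pred=N actual=N -> ctr[2]=0
Ev 2: PC=2 idx=2 pred=N actual=T -> ctr[2]=1
Ev 3: PC=6 idx=2 pred=N actual=T -> ctr[2]=2
Ev 4: PC=2 idx=2 pred=T actual=N -> ctr[2]=1
Ev 5: PC=1 idx=1 pred=N actual=T -> ctr[1]=1
Ev 6: PC=1 idx=1 pred=N actual=T -> ctr[1]=2
Ev 7: PC=7 idx=3 pred=N actual=T -> ctr[3]=1
Ev 8: PC=7 idx=3 pred=N actual=N -> ctr[3]=0

Answer: N N N T N N N N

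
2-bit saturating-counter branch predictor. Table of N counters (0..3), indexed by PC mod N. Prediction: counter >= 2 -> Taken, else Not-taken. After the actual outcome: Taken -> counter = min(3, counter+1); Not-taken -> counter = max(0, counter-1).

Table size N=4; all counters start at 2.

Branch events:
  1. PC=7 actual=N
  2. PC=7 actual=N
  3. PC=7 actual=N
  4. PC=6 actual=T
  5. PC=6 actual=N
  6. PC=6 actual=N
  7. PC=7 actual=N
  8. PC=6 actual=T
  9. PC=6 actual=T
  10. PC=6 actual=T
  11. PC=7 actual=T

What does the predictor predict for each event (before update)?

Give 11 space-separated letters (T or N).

Answer: T N N T T T N N T T N

Derivation:
Ev 1: PC=7 idx=3 pred=T actual=N -> ctr[3]=1
Ev 2: PC=7 idx=3 pred=N actual=N -> ctr[3]=0
Ev 3: PC=7 idx=3 pred=N actual=N -> ctr[3]=0
Ev 4: PC=6 idx=2 pred=T actual=T -> ctr[2]=3
Ev 5: PC=6 idx=2 pred=T actual=N -> ctr[2]=2
Ev 6: PC=6 idx=2 pred=T actual=N -> ctr[2]=1
Ev 7: PC=7 idx=3 pred=N actual=N -> ctr[3]=0
Ev 8: PC=6 idx=2 pred=N actual=T -> ctr[2]=2
Ev 9: PC=6 idx=2 pred=T actual=T -> ctr[2]=3
Ev 10: PC=6 idx=2 pred=T actual=T -> ctr[2]=3
Ev 11: PC=7 idx=3 pred=N actual=T -> ctr[3]=1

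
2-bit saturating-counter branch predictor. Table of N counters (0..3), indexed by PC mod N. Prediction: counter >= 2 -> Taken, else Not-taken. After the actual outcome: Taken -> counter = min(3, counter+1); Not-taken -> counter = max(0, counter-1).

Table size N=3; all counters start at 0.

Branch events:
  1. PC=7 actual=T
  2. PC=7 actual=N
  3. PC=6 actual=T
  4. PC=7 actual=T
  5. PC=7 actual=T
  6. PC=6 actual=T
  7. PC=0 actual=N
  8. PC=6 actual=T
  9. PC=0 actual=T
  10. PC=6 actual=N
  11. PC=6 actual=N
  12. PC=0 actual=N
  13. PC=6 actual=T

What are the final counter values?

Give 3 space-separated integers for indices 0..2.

Ev 1: PC=7 idx=1 pred=N actual=T -> ctr[1]=1
Ev 2: PC=7 idx=1 pred=N actual=N -> ctr[1]=0
Ev 3: PC=6 idx=0 pred=N actual=T -> ctr[0]=1
Ev 4: PC=7 idx=1 pred=N actual=T -> ctr[1]=1
Ev 5: PC=7 idx=1 pred=N actual=T -> ctr[1]=2
Ev 6: PC=6 idx=0 pred=N actual=T -> ctr[0]=2
Ev 7: PC=0 idx=0 pred=T actual=N -> ctr[0]=1
Ev 8: PC=6 idx=0 pred=N actual=T -> ctr[0]=2
Ev 9: PC=0 idx=0 pred=T actual=T -> ctr[0]=3
Ev 10: PC=6 idx=0 pred=T actual=N -> ctr[0]=2
Ev 11: PC=6 idx=0 pred=T actual=N -> ctr[0]=1
Ev 12: PC=0 idx=0 pred=N actual=N -> ctr[0]=0
Ev 13: PC=6 idx=0 pred=N actual=T -> ctr[0]=1

Answer: 1 2 0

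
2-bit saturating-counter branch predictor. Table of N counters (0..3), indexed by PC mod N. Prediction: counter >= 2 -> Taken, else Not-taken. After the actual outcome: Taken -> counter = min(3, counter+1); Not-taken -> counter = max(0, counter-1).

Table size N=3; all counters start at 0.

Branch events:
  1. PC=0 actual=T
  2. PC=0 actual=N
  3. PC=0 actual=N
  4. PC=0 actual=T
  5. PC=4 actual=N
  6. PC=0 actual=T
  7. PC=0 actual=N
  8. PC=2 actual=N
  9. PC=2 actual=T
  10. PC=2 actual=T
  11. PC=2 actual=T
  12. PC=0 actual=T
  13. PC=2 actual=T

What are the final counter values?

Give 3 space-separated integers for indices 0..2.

Answer: 2 0 3

Derivation:
Ev 1: PC=0 idx=0 pred=N actual=T -> ctr[0]=1
Ev 2: PC=0 idx=0 pred=N actual=N -> ctr[0]=0
Ev 3: PC=0 idx=0 pred=N actual=N -> ctr[0]=0
Ev 4: PC=0 idx=0 pred=N actual=T -> ctr[0]=1
Ev 5: PC=4 idx=1 pred=N actual=N -> ctr[1]=0
Ev 6: PC=0 idx=0 pred=N actual=T -> ctr[0]=2
Ev 7: PC=0 idx=0 pred=T actual=N -> ctr[0]=1
Ev 8: PC=2 idx=2 pred=N actual=N -> ctr[2]=0
Ev 9: PC=2 idx=2 pred=N actual=T -> ctr[2]=1
Ev 10: PC=2 idx=2 pred=N actual=T -> ctr[2]=2
Ev 11: PC=2 idx=2 pred=T actual=T -> ctr[2]=3
Ev 12: PC=0 idx=0 pred=N actual=T -> ctr[0]=2
Ev 13: PC=2 idx=2 pred=T actual=T -> ctr[2]=3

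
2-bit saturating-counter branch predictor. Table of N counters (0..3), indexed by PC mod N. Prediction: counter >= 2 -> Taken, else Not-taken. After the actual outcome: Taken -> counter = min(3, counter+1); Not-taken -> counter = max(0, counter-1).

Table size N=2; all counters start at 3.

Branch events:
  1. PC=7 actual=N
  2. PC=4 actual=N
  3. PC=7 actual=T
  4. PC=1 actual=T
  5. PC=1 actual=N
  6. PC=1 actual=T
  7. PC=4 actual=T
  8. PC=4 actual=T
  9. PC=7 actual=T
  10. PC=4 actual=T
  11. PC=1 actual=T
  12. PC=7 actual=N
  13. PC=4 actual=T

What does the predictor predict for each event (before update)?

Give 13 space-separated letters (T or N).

Answer: T T T T T T T T T T T T T

Derivation:
Ev 1: PC=7 idx=1 pred=T actual=N -> ctr[1]=2
Ev 2: PC=4 idx=0 pred=T actual=N -> ctr[0]=2
Ev 3: PC=7 idx=1 pred=T actual=T -> ctr[1]=3
Ev 4: PC=1 idx=1 pred=T actual=T -> ctr[1]=3
Ev 5: PC=1 idx=1 pred=T actual=N -> ctr[1]=2
Ev 6: PC=1 idx=1 pred=T actual=T -> ctr[1]=3
Ev 7: PC=4 idx=0 pred=T actual=T -> ctr[0]=3
Ev 8: PC=4 idx=0 pred=T actual=T -> ctr[0]=3
Ev 9: PC=7 idx=1 pred=T actual=T -> ctr[1]=3
Ev 10: PC=4 idx=0 pred=T actual=T -> ctr[0]=3
Ev 11: PC=1 idx=1 pred=T actual=T -> ctr[1]=3
Ev 12: PC=7 idx=1 pred=T actual=N -> ctr[1]=2
Ev 13: PC=4 idx=0 pred=T actual=T -> ctr[0]=3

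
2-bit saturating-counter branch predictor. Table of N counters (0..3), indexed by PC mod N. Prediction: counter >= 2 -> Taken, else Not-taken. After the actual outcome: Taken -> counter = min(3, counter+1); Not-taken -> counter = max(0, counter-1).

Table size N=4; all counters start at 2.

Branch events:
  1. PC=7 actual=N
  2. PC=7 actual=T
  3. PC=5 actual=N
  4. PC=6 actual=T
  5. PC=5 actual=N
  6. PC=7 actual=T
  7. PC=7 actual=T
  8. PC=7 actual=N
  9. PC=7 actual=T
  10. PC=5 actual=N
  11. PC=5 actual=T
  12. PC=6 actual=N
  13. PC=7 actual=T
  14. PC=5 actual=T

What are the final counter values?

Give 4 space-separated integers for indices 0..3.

Ev 1: PC=7 idx=3 pred=T actual=N -> ctr[3]=1
Ev 2: PC=7 idx=3 pred=N actual=T -> ctr[3]=2
Ev 3: PC=5 idx=1 pred=T actual=N -> ctr[1]=1
Ev 4: PC=6 idx=2 pred=T actual=T -> ctr[2]=3
Ev 5: PC=5 idx=1 pred=N actual=N -> ctr[1]=0
Ev 6: PC=7 idx=3 pred=T actual=T -> ctr[3]=3
Ev 7: PC=7 idx=3 pred=T actual=T -> ctr[3]=3
Ev 8: PC=7 idx=3 pred=T actual=N -> ctr[3]=2
Ev 9: PC=7 idx=3 pred=T actual=T -> ctr[3]=3
Ev 10: PC=5 idx=1 pred=N actual=N -> ctr[1]=0
Ev 11: PC=5 idx=1 pred=N actual=T -> ctr[1]=1
Ev 12: PC=6 idx=2 pred=T actual=N -> ctr[2]=2
Ev 13: PC=7 idx=3 pred=T actual=T -> ctr[3]=3
Ev 14: PC=5 idx=1 pred=N actual=T -> ctr[1]=2

Answer: 2 2 2 3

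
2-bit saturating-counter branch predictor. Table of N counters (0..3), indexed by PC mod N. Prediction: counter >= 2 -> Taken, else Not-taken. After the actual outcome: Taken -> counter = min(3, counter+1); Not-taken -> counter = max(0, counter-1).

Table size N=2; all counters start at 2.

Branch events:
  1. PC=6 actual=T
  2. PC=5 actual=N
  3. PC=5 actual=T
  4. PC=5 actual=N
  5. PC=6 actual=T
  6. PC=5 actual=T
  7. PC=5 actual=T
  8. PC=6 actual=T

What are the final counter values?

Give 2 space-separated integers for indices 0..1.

Answer: 3 3

Derivation:
Ev 1: PC=6 idx=0 pred=T actual=T -> ctr[0]=3
Ev 2: PC=5 idx=1 pred=T actual=N -> ctr[1]=1
Ev 3: PC=5 idx=1 pred=N actual=T -> ctr[1]=2
Ev 4: PC=5 idx=1 pred=T actual=N -> ctr[1]=1
Ev 5: PC=6 idx=0 pred=T actual=T -> ctr[0]=3
Ev 6: PC=5 idx=1 pred=N actual=T -> ctr[1]=2
Ev 7: PC=5 idx=1 pred=T actual=T -> ctr[1]=3
Ev 8: PC=6 idx=0 pred=T actual=T -> ctr[0]=3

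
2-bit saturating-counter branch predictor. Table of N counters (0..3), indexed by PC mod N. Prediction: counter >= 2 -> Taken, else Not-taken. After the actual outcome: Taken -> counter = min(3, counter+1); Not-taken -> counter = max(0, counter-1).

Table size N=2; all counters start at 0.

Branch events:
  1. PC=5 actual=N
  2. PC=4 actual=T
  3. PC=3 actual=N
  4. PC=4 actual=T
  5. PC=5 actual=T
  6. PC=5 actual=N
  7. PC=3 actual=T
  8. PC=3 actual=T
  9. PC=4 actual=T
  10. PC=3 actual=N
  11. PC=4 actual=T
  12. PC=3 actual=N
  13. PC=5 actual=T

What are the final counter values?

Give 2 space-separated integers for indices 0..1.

Answer: 3 1

Derivation:
Ev 1: PC=5 idx=1 pred=N actual=N -> ctr[1]=0
Ev 2: PC=4 idx=0 pred=N actual=T -> ctr[0]=1
Ev 3: PC=3 idx=1 pred=N actual=N -> ctr[1]=0
Ev 4: PC=4 idx=0 pred=N actual=T -> ctr[0]=2
Ev 5: PC=5 idx=1 pred=N actual=T -> ctr[1]=1
Ev 6: PC=5 idx=1 pred=N actual=N -> ctr[1]=0
Ev 7: PC=3 idx=1 pred=N actual=T -> ctr[1]=1
Ev 8: PC=3 idx=1 pred=N actual=T -> ctr[1]=2
Ev 9: PC=4 idx=0 pred=T actual=T -> ctr[0]=3
Ev 10: PC=3 idx=1 pred=T actual=N -> ctr[1]=1
Ev 11: PC=4 idx=0 pred=T actual=T -> ctr[0]=3
Ev 12: PC=3 idx=1 pred=N actual=N -> ctr[1]=0
Ev 13: PC=5 idx=1 pred=N actual=T -> ctr[1]=1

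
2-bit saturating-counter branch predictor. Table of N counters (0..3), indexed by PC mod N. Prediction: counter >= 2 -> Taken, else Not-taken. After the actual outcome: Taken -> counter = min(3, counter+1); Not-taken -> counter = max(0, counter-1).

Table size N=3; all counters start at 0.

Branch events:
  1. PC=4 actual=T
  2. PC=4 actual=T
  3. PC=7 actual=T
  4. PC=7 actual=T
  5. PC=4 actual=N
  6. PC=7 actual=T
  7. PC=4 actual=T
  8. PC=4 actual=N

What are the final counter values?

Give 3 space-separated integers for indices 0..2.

Answer: 0 2 0

Derivation:
Ev 1: PC=4 idx=1 pred=N actual=T -> ctr[1]=1
Ev 2: PC=4 idx=1 pred=N actual=T -> ctr[1]=2
Ev 3: PC=7 idx=1 pred=T actual=T -> ctr[1]=3
Ev 4: PC=7 idx=1 pred=T actual=T -> ctr[1]=3
Ev 5: PC=4 idx=1 pred=T actual=N -> ctr[1]=2
Ev 6: PC=7 idx=1 pred=T actual=T -> ctr[1]=3
Ev 7: PC=4 idx=1 pred=T actual=T -> ctr[1]=3
Ev 8: PC=4 idx=1 pred=T actual=N -> ctr[1]=2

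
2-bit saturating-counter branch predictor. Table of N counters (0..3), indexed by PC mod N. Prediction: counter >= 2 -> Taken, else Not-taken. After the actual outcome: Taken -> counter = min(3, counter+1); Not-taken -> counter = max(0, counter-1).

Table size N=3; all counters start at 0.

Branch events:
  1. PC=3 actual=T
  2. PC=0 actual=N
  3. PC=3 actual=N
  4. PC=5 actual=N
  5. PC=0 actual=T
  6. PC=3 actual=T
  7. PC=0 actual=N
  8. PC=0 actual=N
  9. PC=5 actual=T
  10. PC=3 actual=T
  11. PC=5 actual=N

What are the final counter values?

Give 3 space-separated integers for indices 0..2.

Ev 1: PC=3 idx=0 pred=N actual=T -> ctr[0]=1
Ev 2: PC=0 idx=0 pred=N actual=N -> ctr[0]=0
Ev 3: PC=3 idx=0 pred=N actual=N -> ctr[0]=0
Ev 4: PC=5 idx=2 pred=N actual=N -> ctr[2]=0
Ev 5: PC=0 idx=0 pred=N actual=T -> ctr[0]=1
Ev 6: PC=3 idx=0 pred=N actual=T -> ctr[0]=2
Ev 7: PC=0 idx=0 pred=T actual=N -> ctr[0]=1
Ev 8: PC=0 idx=0 pred=N actual=N -> ctr[0]=0
Ev 9: PC=5 idx=2 pred=N actual=T -> ctr[2]=1
Ev 10: PC=3 idx=0 pred=N actual=T -> ctr[0]=1
Ev 11: PC=5 idx=2 pred=N actual=N -> ctr[2]=0

Answer: 1 0 0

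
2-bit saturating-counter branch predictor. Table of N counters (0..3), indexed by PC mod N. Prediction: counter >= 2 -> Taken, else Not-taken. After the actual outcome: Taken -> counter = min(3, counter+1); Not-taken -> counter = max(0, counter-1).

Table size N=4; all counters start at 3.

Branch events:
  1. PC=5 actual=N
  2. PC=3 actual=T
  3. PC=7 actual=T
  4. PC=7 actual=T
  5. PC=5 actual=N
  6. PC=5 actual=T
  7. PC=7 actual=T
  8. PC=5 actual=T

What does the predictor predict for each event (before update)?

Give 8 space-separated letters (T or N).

Answer: T T T T T N T T

Derivation:
Ev 1: PC=5 idx=1 pred=T actual=N -> ctr[1]=2
Ev 2: PC=3 idx=3 pred=T actual=T -> ctr[3]=3
Ev 3: PC=7 idx=3 pred=T actual=T -> ctr[3]=3
Ev 4: PC=7 idx=3 pred=T actual=T -> ctr[3]=3
Ev 5: PC=5 idx=1 pred=T actual=N -> ctr[1]=1
Ev 6: PC=5 idx=1 pred=N actual=T -> ctr[1]=2
Ev 7: PC=7 idx=3 pred=T actual=T -> ctr[3]=3
Ev 8: PC=5 idx=1 pred=T actual=T -> ctr[1]=3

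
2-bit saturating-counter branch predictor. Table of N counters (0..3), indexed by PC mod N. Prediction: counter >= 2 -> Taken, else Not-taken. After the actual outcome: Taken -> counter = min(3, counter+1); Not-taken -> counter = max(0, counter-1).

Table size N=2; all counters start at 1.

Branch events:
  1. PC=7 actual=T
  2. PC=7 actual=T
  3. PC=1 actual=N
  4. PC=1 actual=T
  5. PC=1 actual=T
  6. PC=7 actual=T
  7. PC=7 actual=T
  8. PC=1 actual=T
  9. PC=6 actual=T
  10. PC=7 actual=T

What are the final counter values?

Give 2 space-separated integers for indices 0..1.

Ev 1: PC=7 idx=1 pred=N actual=T -> ctr[1]=2
Ev 2: PC=7 idx=1 pred=T actual=T -> ctr[1]=3
Ev 3: PC=1 idx=1 pred=T actual=N -> ctr[1]=2
Ev 4: PC=1 idx=1 pred=T actual=T -> ctr[1]=3
Ev 5: PC=1 idx=1 pred=T actual=T -> ctr[1]=3
Ev 6: PC=7 idx=1 pred=T actual=T -> ctr[1]=3
Ev 7: PC=7 idx=1 pred=T actual=T -> ctr[1]=3
Ev 8: PC=1 idx=1 pred=T actual=T -> ctr[1]=3
Ev 9: PC=6 idx=0 pred=N actual=T -> ctr[0]=2
Ev 10: PC=7 idx=1 pred=T actual=T -> ctr[1]=3

Answer: 2 3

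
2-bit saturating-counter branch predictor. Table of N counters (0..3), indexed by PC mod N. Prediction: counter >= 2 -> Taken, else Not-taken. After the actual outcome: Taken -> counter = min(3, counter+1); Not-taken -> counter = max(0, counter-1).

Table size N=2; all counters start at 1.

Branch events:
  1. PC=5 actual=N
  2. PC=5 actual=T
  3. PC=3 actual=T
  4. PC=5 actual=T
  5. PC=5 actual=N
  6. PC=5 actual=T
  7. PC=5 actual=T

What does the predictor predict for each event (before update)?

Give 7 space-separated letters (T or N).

Ev 1: PC=5 idx=1 pred=N actual=N -> ctr[1]=0
Ev 2: PC=5 idx=1 pred=N actual=T -> ctr[1]=1
Ev 3: PC=3 idx=1 pred=N actual=T -> ctr[1]=2
Ev 4: PC=5 idx=1 pred=T actual=T -> ctr[1]=3
Ev 5: PC=5 idx=1 pred=T actual=N -> ctr[1]=2
Ev 6: PC=5 idx=1 pred=T actual=T -> ctr[1]=3
Ev 7: PC=5 idx=1 pred=T actual=T -> ctr[1]=3

Answer: N N N T T T T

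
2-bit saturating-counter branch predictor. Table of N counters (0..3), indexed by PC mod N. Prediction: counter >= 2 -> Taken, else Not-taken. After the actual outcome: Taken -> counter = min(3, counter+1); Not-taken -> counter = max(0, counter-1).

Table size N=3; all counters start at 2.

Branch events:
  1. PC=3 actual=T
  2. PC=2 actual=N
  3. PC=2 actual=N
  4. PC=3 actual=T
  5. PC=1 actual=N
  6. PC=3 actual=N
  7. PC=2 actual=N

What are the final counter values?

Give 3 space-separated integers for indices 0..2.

Answer: 2 1 0

Derivation:
Ev 1: PC=3 idx=0 pred=T actual=T -> ctr[0]=3
Ev 2: PC=2 idx=2 pred=T actual=N -> ctr[2]=1
Ev 3: PC=2 idx=2 pred=N actual=N -> ctr[2]=0
Ev 4: PC=3 idx=0 pred=T actual=T -> ctr[0]=3
Ev 5: PC=1 idx=1 pred=T actual=N -> ctr[1]=1
Ev 6: PC=3 idx=0 pred=T actual=N -> ctr[0]=2
Ev 7: PC=2 idx=2 pred=N actual=N -> ctr[2]=0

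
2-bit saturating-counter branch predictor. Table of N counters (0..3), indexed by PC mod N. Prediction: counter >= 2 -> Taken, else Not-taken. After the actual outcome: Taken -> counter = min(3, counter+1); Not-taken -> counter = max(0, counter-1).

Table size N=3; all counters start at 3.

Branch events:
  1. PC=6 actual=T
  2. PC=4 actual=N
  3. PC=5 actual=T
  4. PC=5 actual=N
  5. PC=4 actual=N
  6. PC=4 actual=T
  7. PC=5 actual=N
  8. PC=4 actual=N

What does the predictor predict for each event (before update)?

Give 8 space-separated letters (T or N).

Answer: T T T T T N T T

Derivation:
Ev 1: PC=6 idx=0 pred=T actual=T -> ctr[0]=3
Ev 2: PC=4 idx=1 pred=T actual=N -> ctr[1]=2
Ev 3: PC=5 idx=2 pred=T actual=T -> ctr[2]=3
Ev 4: PC=5 idx=2 pred=T actual=N -> ctr[2]=2
Ev 5: PC=4 idx=1 pred=T actual=N -> ctr[1]=1
Ev 6: PC=4 idx=1 pred=N actual=T -> ctr[1]=2
Ev 7: PC=5 idx=2 pred=T actual=N -> ctr[2]=1
Ev 8: PC=4 idx=1 pred=T actual=N -> ctr[1]=1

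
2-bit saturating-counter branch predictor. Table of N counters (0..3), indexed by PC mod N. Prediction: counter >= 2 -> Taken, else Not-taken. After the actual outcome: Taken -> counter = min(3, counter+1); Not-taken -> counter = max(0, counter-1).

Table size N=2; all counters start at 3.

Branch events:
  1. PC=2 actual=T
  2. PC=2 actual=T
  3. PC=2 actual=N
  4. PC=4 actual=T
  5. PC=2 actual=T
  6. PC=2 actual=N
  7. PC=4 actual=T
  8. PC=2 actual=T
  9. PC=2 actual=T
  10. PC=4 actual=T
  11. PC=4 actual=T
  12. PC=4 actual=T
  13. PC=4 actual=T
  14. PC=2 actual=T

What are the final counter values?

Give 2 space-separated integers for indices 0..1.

Ev 1: PC=2 idx=0 pred=T actual=T -> ctr[0]=3
Ev 2: PC=2 idx=0 pred=T actual=T -> ctr[0]=3
Ev 3: PC=2 idx=0 pred=T actual=N -> ctr[0]=2
Ev 4: PC=4 idx=0 pred=T actual=T -> ctr[0]=3
Ev 5: PC=2 idx=0 pred=T actual=T -> ctr[0]=3
Ev 6: PC=2 idx=0 pred=T actual=N -> ctr[0]=2
Ev 7: PC=4 idx=0 pred=T actual=T -> ctr[0]=3
Ev 8: PC=2 idx=0 pred=T actual=T -> ctr[0]=3
Ev 9: PC=2 idx=0 pred=T actual=T -> ctr[0]=3
Ev 10: PC=4 idx=0 pred=T actual=T -> ctr[0]=3
Ev 11: PC=4 idx=0 pred=T actual=T -> ctr[0]=3
Ev 12: PC=4 idx=0 pred=T actual=T -> ctr[0]=3
Ev 13: PC=4 idx=0 pred=T actual=T -> ctr[0]=3
Ev 14: PC=2 idx=0 pred=T actual=T -> ctr[0]=3

Answer: 3 3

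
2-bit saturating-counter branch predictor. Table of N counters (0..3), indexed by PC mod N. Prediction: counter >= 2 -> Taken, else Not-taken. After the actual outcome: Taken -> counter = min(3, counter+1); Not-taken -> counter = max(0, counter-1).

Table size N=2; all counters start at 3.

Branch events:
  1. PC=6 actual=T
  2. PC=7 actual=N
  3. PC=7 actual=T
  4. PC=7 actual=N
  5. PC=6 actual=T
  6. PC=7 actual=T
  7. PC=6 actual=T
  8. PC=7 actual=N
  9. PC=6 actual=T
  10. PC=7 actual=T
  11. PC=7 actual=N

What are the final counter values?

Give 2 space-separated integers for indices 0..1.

Ev 1: PC=6 idx=0 pred=T actual=T -> ctr[0]=3
Ev 2: PC=7 idx=1 pred=T actual=N -> ctr[1]=2
Ev 3: PC=7 idx=1 pred=T actual=T -> ctr[1]=3
Ev 4: PC=7 idx=1 pred=T actual=N -> ctr[1]=2
Ev 5: PC=6 idx=0 pred=T actual=T -> ctr[0]=3
Ev 6: PC=7 idx=1 pred=T actual=T -> ctr[1]=3
Ev 7: PC=6 idx=0 pred=T actual=T -> ctr[0]=3
Ev 8: PC=7 idx=1 pred=T actual=N -> ctr[1]=2
Ev 9: PC=6 idx=0 pred=T actual=T -> ctr[0]=3
Ev 10: PC=7 idx=1 pred=T actual=T -> ctr[1]=3
Ev 11: PC=7 idx=1 pred=T actual=N -> ctr[1]=2

Answer: 3 2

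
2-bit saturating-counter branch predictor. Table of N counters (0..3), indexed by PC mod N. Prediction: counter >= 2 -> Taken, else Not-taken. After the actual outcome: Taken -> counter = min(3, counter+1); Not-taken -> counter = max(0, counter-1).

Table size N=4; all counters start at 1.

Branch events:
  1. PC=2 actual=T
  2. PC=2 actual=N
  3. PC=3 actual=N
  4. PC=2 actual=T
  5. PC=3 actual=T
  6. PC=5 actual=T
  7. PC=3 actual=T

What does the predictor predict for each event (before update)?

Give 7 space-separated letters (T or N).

Ev 1: PC=2 idx=2 pred=N actual=T -> ctr[2]=2
Ev 2: PC=2 idx=2 pred=T actual=N -> ctr[2]=1
Ev 3: PC=3 idx=3 pred=N actual=N -> ctr[3]=0
Ev 4: PC=2 idx=2 pred=N actual=T -> ctr[2]=2
Ev 5: PC=3 idx=3 pred=N actual=T -> ctr[3]=1
Ev 6: PC=5 idx=1 pred=N actual=T -> ctr[1]=2
Ev 7: PC=3 idx=3 pred=N actual=T -> ctr[3]=2

Answer: N T N N N N N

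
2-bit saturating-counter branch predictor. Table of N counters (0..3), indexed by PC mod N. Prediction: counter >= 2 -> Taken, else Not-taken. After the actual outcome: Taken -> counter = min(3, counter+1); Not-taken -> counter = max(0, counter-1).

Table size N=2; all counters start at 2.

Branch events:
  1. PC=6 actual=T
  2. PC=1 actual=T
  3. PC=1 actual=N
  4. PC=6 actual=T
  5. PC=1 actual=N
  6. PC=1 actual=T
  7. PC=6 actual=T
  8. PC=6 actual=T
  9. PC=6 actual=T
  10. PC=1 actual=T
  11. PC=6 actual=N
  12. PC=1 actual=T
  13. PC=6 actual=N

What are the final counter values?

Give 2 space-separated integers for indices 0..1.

Answer: 1 3

Derivation:
Ev 1: PC=6 idx=0 pred=T actual=T -> ctr[0]=3
Ev 2: PC=1 idx=1 pred=T actual=T -> ctr[1]=3
Ev 3: PC=1 idx=1 pred=T actual=N -> ctr[1]=2
Ev 4: PC=6 idx=0 pred=T actual=T -> ctr[0]=3
Ev 5: PC=1 idx=1 pred=T actual=N -> ctr[1]=1
Ev 6: PC=1 idx=1 pred=N actual=T -> ctr[1]=2
Ev 7: PC=6 idx=0 pred=T actual=T -> ctr[0]=3
Ev 8: PC=6 idx=0 pred=T actual=T -> ctr[0]=3
Ev 9: PC=6 idx=0 pred=T actual=T -> ctr[0]=3
Ev 10: PC=1 idx=1 pred=T actual=T -> ctr[1]=3
Ev 11: PC=6 idx=0 pred=T actual=N -> ctr[0]=2
Ev 12: PC=1 idx=1 pred=T actual=T -> ctr[1]=3
Ev 13: PC=6 idx=0 pred=T actual=N -> ctr[0]=1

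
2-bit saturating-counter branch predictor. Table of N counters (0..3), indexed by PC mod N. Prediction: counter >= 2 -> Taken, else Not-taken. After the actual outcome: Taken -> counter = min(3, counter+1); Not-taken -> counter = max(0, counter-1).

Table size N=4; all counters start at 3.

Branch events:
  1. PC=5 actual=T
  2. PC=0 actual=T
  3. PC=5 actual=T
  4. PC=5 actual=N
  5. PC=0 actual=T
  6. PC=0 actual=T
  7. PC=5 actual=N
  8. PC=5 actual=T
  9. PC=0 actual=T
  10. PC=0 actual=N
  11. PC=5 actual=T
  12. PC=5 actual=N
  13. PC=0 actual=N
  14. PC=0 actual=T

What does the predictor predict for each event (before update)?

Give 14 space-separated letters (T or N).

Answer: T T T T T T T N T T T T T N

Derivation:
Ev 1: PC=5 idx=1 pred=T actual=T -> ctr[1]=3
Ev 2: PC=0 idx=0 pred=T actual=T -> ctr[0]=3
Ev 3: PC=5 idx=1 pred=T actual=T -> ctr[1]=3
Ev 4: PC=5 idx=1 pred=T actual=N -> ctr[1]=2
Ev 5: PC=0 idx=0 pred=T actual=T -> ctr[0]=3
Ev 6: PC=0 idx=0 pred=T actual=T -> ctr[0]=3
Ev 7: PC=5 idx=1 pred=T actual=N -> ctr[1]=1
Ev 8: PC=5 idx=1 pred=N actual=T -> ctr[1]=2
Ev 9: PC=0 idx=0 pred=T actual=T -> ctr[0]=3
Ev 10: PC=0 idx=0 pred=T actual=N -> ctr[0]=2
Ev 11: PC=5 idx=1 pred=T actual=T -> ctr[1]=3
Ev 12: PC=5 idx=1 pred=T actual=N -> ctr[1]=2
Ev 13: PC=0 idx=0 pred=T actual=N -> ctr[0]=1
Ev 14: PC=0 idx=0 pred=N actual=T -> ctr[0]=2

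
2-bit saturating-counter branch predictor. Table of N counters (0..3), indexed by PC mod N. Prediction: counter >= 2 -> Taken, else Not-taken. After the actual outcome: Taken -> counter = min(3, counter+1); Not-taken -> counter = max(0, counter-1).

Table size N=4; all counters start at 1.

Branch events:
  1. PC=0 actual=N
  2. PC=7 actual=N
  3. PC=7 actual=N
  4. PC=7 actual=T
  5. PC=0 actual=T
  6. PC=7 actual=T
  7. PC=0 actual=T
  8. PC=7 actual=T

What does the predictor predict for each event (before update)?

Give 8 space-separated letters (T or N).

Answer: N N N N N N N T

Derivation:
Ev 1: PC=0 idx=0 pred=N actual=N -> ctr[0]=0
Ev 2: PC=7 idx=3 pred=N actual=N -> ctr[3]=0
Ev 3: PC=7 idx=3 pred=N actual=N -> ctr[3]=0
Ev 4: PC=7 idx=3 pred=N actual=T -> ctr[3]=1
Ev 5: PC=0 idx=0 pred=N actual=T -> ctr[0]=1
Ev 6: PC=7 idx=3 pred=N actual=T -> ctr[3]=2
Ev 7: PC=0 idx=0 pred=N actual=T -> ctr[0]=2
Ev 8: PC=7 idx=3 pred=T actual=T -> ctr[3]=3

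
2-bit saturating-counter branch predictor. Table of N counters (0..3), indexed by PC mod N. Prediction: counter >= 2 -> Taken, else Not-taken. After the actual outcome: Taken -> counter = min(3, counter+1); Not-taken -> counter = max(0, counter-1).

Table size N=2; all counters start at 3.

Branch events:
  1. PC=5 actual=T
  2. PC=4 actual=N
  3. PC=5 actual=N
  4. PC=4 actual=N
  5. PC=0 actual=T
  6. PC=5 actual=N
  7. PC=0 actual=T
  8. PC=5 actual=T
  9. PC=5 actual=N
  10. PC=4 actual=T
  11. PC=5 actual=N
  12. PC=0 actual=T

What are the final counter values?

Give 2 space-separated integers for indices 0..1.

Answer: 3 0

Derivation:
Ev 1: PC=5 idx=1 pred=T actual=T -> ctr[1]=3
Ev 2: PC=4 idx=0 pred=T actual=N -> ctr[0]=2
Ev 3: PC=5 idx=1 pred=T actual=N -> ctr[1]=2
Ev 4: PC=4 idx=0 pred=T actual=N -> ctr[0]=1
Ev 5: PC=0 idx=0 pred=N actual=T -> ctr[0]=2
Ev 6: PC=5 idx=1 pred=T actual=N -> ctr[1]=1
Ev 7: PC=0 idx=0 pred=T actual=T -> ctr[0]=3
Ev 8: PC=5 idx=1 pred=N actual=T -> ctr[1]=2
Ev 9: PC=5 idx=1 pred=T actual=N -> ctr[1]=1
Ev 10: PC=4 idx=0 pred=T actual=T -> ctr[0]=3
Ev 11: PC=5 idx=1 pred=N actual=N -> ctr[1]=0
Ev 12: PC=0 idx=0 pred=T actual=T -> ctr[0]=3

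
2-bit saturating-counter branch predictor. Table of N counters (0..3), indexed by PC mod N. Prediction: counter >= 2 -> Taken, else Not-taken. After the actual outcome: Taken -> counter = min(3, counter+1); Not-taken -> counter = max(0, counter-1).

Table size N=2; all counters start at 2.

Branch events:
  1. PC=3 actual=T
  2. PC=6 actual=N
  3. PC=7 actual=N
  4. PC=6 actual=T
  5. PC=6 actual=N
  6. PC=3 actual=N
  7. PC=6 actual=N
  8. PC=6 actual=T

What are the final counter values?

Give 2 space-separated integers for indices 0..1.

Ev 1: PC=3 idx=1 pred=T actual=T -> ctr[1]=3
Ev 2: PC=6 idx=0 pred=T actual=N -> ctr[0]=1
Ev 3: PC=7 idx=1 pred=T actual=N -> ctr[1]=2
Ev 4: PC=6 idx=0 pred=N actual=T -> ctr[0]=2
Ev 5: PC=6 idx=0 pred=T actual=N -> ctr[0]=1
Ev 6: PC=3 idx=1 pred=T actual=N -> ctr[1]=1
Ev 7: PC=6 idx=0 pred=N actual=N -> ctr[0]=0
Ev 8: PC=6 idx=0 pred=N actual=T -> ctr[0]=1

Answer: 1 1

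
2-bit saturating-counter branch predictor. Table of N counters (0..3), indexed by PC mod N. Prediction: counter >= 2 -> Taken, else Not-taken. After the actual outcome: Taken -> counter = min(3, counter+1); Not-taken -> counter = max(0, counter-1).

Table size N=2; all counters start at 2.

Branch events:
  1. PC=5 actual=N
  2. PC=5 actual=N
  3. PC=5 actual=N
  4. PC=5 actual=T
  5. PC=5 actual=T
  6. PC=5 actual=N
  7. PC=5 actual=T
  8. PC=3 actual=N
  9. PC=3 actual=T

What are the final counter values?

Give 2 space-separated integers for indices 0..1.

Answer: 2 2

Derivation:
Ev 1: PC=5 idx=1 pred=T actual=N -> ctr[1]=1
Ev 2: PC=5 idx=1 pred=N actual=N -> ctr[1]=0
Ev 3: PC=5 idx=1 pred=N actual=N -> ctr[1]=0
Ev 4: PC=5 idx=1 pred=N actual=T -> ctr[1]=1
Ev 5: PC=5 idx=1 pred=N actual=T -> ctr[1]=2
Ev 6: PC=5 idx=1 pred=T actual=N -> ctr[1]=1
Ev 7: PC=5 idx=1 pred=N actual=T -> ctr[1]=2
Ev 8: PC=3 idx=1 pred=T actual=N -> ctr[1]=1
Ev 9: PC=3 idx=1 pred=N actual=T -> ctr[1]=2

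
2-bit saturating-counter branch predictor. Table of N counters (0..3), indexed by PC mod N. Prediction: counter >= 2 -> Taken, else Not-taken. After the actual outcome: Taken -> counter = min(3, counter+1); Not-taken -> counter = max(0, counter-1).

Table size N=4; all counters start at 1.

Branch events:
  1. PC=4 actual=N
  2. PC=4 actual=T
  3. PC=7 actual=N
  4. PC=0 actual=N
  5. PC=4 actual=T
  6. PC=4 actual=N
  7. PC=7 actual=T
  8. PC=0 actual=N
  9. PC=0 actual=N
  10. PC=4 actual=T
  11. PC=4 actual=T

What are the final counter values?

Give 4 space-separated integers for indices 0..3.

Ev 1: PC=4 idx=0 pred=N actual=N -> ctr[0]=0
Ev 2: PC=4 idx=0 pred=N actual=T -> ctr[0]=1
Ev 3: PC=7 idx=3 pred=N actual=N -> ctr[3]=0
Ev 4: PC=0 idx=0 pred=N actual=N -> ctr[0]=0
Ev 5: PC=4 idx=0 pred=N actual=T -> ctr[0]=1
Ev 6: PC=4 idx=0 pred=N actual=N -> ctr[0]=0
Ev 7: PC=7 idx=3 pred=N actual=T -> ctr[3]=1
Ev 8: PC=0 idx=0 pred=N actual=N -> ctr[0]=0
Ev 9: PC=0 idx=0 pred=N actual=N -> ctr[0]=0
Ev 10: PC=4 idx=0 pred=N actual=T -> ctr[0]=1
Ev 11: PC=4 idx=0 pred=N actual=T -> ctr[0]=2

Answer: 2 1 1 1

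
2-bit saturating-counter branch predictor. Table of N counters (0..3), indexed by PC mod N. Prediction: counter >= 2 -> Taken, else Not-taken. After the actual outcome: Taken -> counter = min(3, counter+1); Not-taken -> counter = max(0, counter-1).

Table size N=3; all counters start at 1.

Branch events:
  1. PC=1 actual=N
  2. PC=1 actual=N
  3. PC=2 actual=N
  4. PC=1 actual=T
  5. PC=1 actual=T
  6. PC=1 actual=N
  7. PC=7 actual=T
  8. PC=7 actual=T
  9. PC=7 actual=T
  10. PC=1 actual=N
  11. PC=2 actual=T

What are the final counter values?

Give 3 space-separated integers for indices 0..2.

Ev 1: PC=1 idx=1 pred=N actual=N -> ctr[1]=0
Ev 2: PC=1 idx=1 pred=N actual=N -> ctr[1]=0
Ev 3: PC=2 idx=2 pred=N actual=N -> ctr[2]=0
Ev 4: PC=1 idx=1 pred=N actual=T -> ctr[1]=1
Ev 5: PC=1 idx=1 pred=N actual=T -> ctr[1]=2
Ev 6: PC=1 idx=1 pred=T actual=N -> ctr[1]=1
Ev 7: PC=7 idx=1 pred=N actual=T -> ctr[1]=2
Ev 8: PC=7 idx=1 pred=T actual=T -> ctr[1]=3
Ev 9: PC=7 idx=1 pred=T actual=T -> ctr[1]=3
Ev 10: PC=1 idx=1 pred=T actual=N -> ctr[1]=2
Ev 11: PC=2 idx=2 pred=N actual=T -> ctr[2]=1

Answer: 1 2 1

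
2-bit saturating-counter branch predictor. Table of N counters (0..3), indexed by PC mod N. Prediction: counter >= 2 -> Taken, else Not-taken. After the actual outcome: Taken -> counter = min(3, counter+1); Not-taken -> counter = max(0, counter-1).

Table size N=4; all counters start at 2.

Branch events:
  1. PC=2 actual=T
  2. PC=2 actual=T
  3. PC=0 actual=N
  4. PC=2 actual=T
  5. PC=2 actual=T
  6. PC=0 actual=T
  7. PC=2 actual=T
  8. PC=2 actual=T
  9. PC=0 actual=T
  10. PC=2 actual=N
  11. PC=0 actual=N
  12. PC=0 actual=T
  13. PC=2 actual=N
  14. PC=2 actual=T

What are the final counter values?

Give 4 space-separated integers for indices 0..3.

Answer: 3 2 2 2

Derivation:
Ev 1: PC=2 idx=2 pred=T actual=T -> ctr[2]=3
Ev 2: PC=2 idx=2 pred=T actual=T -> ctr[2]=3
Ev 3: PC=0 idx=0 pred=T actual=N -> ctr[0]=1
Ev 4: PC=2 idx=2 pred=T actual=T -> ctr[2]=3
Ev 5: PC=2 idx=2 pred=T actual=T -> ctr[2]=3
Ev 6: PC=0 idx=0 pred=N actual=T -> ctr[0]=2
Ev 7: PC=2 idx=2 pred=T actual=T -> ctr[2]=3
Ev 8: PC=2 idx=2 pred=T actual=T -> ctr[2]=3
Ev 9: PC=0 idx=0 pred=T actual=T -> ctr[0]=3
Ev 10: PC=2 idx=2 pred=T actual=N -> ctr[2]=2
Ev 11: PC=0 idx=0 pred=T actual=N -> ctr[0]=2
Ev 12: PC=0 idx=0 pred=T actual=T -> ctr[0]=3
Ev 13: PC=2 idx=2 pred=T actual=N -> ctr[2]=1
Ev 14: PC=2 idx=2 pred=N actual=T -> ctr[2]=2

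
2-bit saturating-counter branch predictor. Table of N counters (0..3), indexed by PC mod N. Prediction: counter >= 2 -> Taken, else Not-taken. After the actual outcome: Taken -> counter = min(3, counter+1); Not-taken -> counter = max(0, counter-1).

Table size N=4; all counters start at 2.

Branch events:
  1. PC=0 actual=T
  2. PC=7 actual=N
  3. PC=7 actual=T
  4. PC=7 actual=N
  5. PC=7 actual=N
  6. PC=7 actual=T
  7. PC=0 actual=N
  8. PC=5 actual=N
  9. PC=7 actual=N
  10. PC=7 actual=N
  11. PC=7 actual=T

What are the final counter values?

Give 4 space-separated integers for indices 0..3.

Ev 1: PC=0 idx=0 pred=T actual=T -> ctr[0]=3
Ev 2: PC=7 idx=3 pred=T actual=N -> ctr[3]=1
Ev 3: PC=7 idx=3 pred=N actual=T -> ctr[3]=2
Ev 4: PC=7 idx=3 pred=T actual=N -> ctr[3]=1
Ev 5: PC=7 idx=3 pred=N actual=N -> ctr[3]=0
Ev 6: PC=7 idx=3 pred=N actual=T -> ctr[3]=1
Ev 7: PC=0 idx=0 pred=T actual=N -> ctr[0]=2
Ev 8: PC=5 idx=1 pred=T actual=N -> ctr[1]=1
Ev 9: PC=7 idx=3 pred=N actual=N -> ctr[3]=0
Ev 10: PC=7 idx=3 pred=N actual=N -> ctr[3]=0
Ev 11: PC=7 idx=3 pred=N actual=T -> ctr[3]=1

Answer: 2 1 2 1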